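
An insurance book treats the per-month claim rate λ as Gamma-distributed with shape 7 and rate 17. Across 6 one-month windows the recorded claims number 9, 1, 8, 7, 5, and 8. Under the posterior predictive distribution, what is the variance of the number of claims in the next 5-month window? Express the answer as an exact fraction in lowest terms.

6300/529

Total count: 9 + 1 + 8 + 7 + 5 + 8 = 38.
Total exposure: 6 months.
Gamma(α, β) with Poisson data over total exposure Σt gives posterior Gamma(α+Σx, β+Σt) = Gamma(45, 23).
The posterior predictive for a window of length T is Negative Binomial with variance T·α'·(β'+T)/β'² = 5·45·28/529 = 6300/529.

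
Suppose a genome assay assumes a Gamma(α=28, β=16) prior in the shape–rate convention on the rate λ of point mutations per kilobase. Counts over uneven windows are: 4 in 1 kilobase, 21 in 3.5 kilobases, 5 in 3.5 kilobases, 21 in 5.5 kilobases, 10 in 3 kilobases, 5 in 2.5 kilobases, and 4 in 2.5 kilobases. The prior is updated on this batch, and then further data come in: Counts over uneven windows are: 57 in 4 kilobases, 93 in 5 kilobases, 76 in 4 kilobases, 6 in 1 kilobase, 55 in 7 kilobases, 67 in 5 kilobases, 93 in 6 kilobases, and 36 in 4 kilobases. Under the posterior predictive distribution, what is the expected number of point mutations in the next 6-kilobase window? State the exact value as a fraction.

332/7

Total count: 4 + 21 + 5 + 21 + 10 + 5 + 4 = 70.
Total exposure: 1 + 3.5 + 3.5 + 5.5 + 3 + 2.5 + 2.5 = 21.5 kilobases.
After the first batch: Gamma(28 + 70, 16 + 21.5) = Gamma(98, 75/2).
Total count: 57 + 93 + 76 + 6 + 55 + 67 + 93 + 36 = 483.
Total exposure: 4 + 5 + 4 + 1 + 7 + 5 + 6 + 4 = 36 kilobases.
After the second batch: Gamma(98 + 483, 75/2 + 36) = Gamma(581, 147/2).
Predictive mean over a 6-kilobase window = T·E[λ|data] = 6·581/(147/2) = 332/7.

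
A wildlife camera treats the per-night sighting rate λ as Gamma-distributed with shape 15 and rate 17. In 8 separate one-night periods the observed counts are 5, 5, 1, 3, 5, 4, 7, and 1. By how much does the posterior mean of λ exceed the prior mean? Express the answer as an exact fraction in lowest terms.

Total count: 5 + 5 + 1 + 3 + 5 + 4 + 7 + 1 = 31.
Total exposure: 8 nights.
The Gamma prior is conjugate for the Poisson rate, so λ | data ~ Gamma(15+31, 17+8) = Gamma(46, 25).
Posterior mean = 46/25 = 46/25; prior mean = 15/17 = 15/17. Difference = 46/25 − 15/17 = 407/425.

407/425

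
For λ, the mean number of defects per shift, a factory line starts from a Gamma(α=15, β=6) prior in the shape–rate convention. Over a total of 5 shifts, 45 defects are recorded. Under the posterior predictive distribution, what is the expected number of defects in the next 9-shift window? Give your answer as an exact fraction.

540/11

Total count 45 over total exposure 5 shifts.
Gamma(α, β) with Poisson data over total exposure Σt gives posterior Gamma(α+Σx, β+Σt) = Gamma(60, 11).
Predictive mean over a 9-shift window = T·E[λ|data] = 9·60/11 = 540/11.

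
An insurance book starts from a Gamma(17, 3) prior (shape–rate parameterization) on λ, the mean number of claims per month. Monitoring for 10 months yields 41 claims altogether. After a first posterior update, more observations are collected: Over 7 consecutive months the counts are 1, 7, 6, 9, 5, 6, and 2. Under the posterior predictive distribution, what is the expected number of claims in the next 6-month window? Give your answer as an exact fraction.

141/5

Total count 41 over total exposure 10 months.
After the first batch: Gamma(17 + 41, 3 + 10) = Gamma(58, 13).
Total count: 1 + 7 + 6 + 9 + 5 + 6 + 2 = 36.
Total exposure: 7 months.
After the second batch: Gamma(58 + 36, 13 + 7) = Gamma(94, 20).
Predictive mean over a 6-month window = T·E[λ|data] = 6·94/20 = 141/5.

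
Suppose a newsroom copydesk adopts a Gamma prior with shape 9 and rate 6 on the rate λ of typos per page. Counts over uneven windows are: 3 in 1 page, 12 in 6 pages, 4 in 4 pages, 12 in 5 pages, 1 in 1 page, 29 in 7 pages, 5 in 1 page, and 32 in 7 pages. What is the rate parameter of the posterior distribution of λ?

38

Total count: 3 + 12 + 4 + 12 + 1 + 29 + 5 + 32 = 98.
Total exposure: 1 + 6 + 4 + 5 + 1 + 7 + 1 + 7 = 32 pages.
Posterior: α' = 9 + 98 = 107, β' = 6 + 32 = 38.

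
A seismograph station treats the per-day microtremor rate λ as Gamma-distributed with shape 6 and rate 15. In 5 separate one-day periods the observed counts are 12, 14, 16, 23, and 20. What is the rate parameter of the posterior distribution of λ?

20

Total count: 12 + 14 + 16 + 23 + 20 = 85.
Total exposure: 5 days.
The Gamma prior is conjugate for the Poisson rate, so λ | data ~ Gamma(6+85, 15+5) = Gamma(91, 20).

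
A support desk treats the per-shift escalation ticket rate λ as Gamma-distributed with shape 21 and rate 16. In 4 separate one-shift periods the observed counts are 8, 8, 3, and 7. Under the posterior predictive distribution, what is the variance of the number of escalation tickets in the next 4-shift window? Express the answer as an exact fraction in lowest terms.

Total count: 8 + 8 + 3 + 7 = 26.
Total exposure: 4 shifts.
Conjugate update: add total count to the shape and total exposure to the rate, giving Gamma(47, 20).
The posterior predictive for a window of length T is Negative Binomial with variance T·α'·(β'+T)/β'² = 4·47·24/400 = 282/25.

282/25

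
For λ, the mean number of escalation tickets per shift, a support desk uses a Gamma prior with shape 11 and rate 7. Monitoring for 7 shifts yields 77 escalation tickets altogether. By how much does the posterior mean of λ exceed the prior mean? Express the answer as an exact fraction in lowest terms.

33/7

Total count 77 over total exposure 7 shifts.
Conjugate update: add total count to the shape and total exposure to the rate, giving Gamma(88, 14).
Posterior mean = 88/14 = 44/7; prior mean = 11/7 = 11/7. Difference = 44/7 − 11/7 = 33/7.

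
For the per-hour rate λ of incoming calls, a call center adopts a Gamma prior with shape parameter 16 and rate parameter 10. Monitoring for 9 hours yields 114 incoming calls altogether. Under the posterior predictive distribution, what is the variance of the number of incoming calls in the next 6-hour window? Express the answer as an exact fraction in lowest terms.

19500/361

Total count 114 over total exposure 9 hours.
Posterior: α' = 16 + 114 = 130, β' = 10 + 9 = 19.
The posterior predictive for a window of length T is Negative Binomial with variance T·α'·(β'+T)/β'² = 6·130·25/361 = 19500/361.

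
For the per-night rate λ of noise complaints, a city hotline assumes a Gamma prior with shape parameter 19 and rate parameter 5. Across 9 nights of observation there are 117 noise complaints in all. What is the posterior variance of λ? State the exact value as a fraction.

Total count 117 over total exposure 9 nights.
Posterior: α' = 19 + 117 = 136, β' = 5 + 9 = 14.
Posterior variance = α'/β'² = 136/196 = 34/49.

34/49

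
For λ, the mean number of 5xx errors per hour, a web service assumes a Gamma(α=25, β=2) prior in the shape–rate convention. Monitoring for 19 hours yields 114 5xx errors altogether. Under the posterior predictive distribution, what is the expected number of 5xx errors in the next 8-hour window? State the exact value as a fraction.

1112/21

Total count 114 over total exposure 19 hours.
Gamma(α, β) with Poisson data over total exposure Σt gives posterior Gamma(α+Σx, β+Σt) = Gamma(139, 21).
Predictive mean over an 8-hour window = T·E[λ|data] = 8·139/21 = 1112/21.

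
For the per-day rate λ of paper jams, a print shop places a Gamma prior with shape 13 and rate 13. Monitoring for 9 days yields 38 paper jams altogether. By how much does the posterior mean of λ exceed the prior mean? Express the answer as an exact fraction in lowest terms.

29/22

Total count 38 over total exposure 9 days.
By Gamma–Poisson conjugacy, the posterior is Gamma(α + Σx, β + Σt) = Gamma(13 + 38, 13 + 9) = Gamma(51, 22).
Posterior mean = 51/22 = 51/22; prior mean = 13/13 = 1. Difference = 51/22 − 1 = 29/22.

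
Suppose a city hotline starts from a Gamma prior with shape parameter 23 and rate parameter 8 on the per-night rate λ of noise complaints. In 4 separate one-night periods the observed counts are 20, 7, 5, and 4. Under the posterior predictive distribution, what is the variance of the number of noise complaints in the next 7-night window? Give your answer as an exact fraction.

7847/144

Total count: 20 + 7 + 5 + 4 = 36.
Total exposure: 4 nights.
By Gamma–Poisson conjugacy, the posterior is Gamma(α + Σx, β + Σt) = Gamma(23 + 36, 8 + 4) = Gamma(59, 12).
The posterior predictive for a window of length T is Negative Binomial with variance T·α'·(β'+T)/β'² = 7·59·19/144 = 7847/144.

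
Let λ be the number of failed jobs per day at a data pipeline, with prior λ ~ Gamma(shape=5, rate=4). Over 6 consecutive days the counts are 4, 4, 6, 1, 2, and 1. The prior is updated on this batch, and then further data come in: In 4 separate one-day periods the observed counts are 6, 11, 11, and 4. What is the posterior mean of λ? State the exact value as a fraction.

55/14

Total count: 4 + 4 + 6 + 1 + 2 + 1 = 18.
Total exposure: 6 days.
After the first batch: Gamma(5 + 18, 4 + 6) = Gamma(23, 10).
Total count: 6 + 11 + 11 + 4 = 32.
Total exposure: 4 days.
After the second batch: Gamma(23 + 32, 10 + 4) = Gamma(55, 14).
Posterior mean = α'/β' = 55/14.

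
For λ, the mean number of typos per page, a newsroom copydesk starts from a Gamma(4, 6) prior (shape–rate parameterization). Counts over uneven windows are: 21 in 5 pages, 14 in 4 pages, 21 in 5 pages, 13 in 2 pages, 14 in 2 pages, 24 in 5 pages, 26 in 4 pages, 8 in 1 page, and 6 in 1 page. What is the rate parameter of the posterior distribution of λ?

Total count: 21 + 14 + 21 + 13 + 14 + 24 + 26 + 8 + 6 = 147.
Total exposure: 5 + 4 + 5 + 2 + 2 + 5 + 4 + 1 + 1 = 29 pages.
By Gamma–Poisson conjugacy, the posterior is Gamma(α + Σx, β + Σt) = Gamma(4 + 147, 6 + 29) = Gamma(151, 35).

35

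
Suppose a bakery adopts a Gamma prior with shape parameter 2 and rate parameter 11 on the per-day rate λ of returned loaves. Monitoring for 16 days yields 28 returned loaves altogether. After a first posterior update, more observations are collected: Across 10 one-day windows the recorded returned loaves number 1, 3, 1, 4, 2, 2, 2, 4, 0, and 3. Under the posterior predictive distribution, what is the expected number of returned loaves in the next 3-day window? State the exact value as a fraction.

Total count 28 over total exposure 16 days.
After the first batch: Gamma(2 + 28, 11 + 16) = Gamma(30, 27).
Total count: 1 + 3 + 1 + 4 + 2 + 2 + 2 + 4 + 0 + 3 = 22.
Total exposure: 10 days.
After the second batch: Gamma(30 + 22, 27 + 10) = Gamma(52, 37).
Predictive mean over a 3-day window = T·E[λ|data] = 3·52/37 = 156/37.

156/37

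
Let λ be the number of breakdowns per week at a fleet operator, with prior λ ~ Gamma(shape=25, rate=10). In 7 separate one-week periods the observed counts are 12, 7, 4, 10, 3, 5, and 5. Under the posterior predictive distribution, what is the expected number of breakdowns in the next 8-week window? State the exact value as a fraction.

568/17

Total count: 12 + 7 + 4 + 10 + 3 + 5 + 5 = 46.
Total exposure: 7 weeks.
Posterior: α' = 25 + 46 = 71, β' = 10 + 7 = 17.
Predictive mean over an 8-week window = T·E[λ|data] = 8·71/17 = 568/17.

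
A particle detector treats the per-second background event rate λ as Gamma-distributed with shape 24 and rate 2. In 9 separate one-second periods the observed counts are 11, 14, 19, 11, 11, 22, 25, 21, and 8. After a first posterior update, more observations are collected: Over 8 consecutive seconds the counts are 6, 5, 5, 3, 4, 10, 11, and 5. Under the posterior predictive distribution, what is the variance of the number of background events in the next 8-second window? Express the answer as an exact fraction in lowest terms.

Total count: 11 + 14 + 19 + 11 + 11 + 22 + 25 + 21 + 8 = 142.
Total exposure: 9 seconds.
After the first batch: Gamma(24 + 142, 2 + 9) = Gamma(166, 11).
Total count: 6 + 5 + 5 + 3 + 4 + 10 + 11 + 5 = 49.
Total exposure: 8 seconds.
After the second batch: Gamma(166 + 49, 11 + 8) = Gamma(215, 19).
The posterior predictive for a window of length T is Negative Binomial with variance T·α'·(β'+T)/β'² = 8·215·27/361 = 46440/361.

46440/361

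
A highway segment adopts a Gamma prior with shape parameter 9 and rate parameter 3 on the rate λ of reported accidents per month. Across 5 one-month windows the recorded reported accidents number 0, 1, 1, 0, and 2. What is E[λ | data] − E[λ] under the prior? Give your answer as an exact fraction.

-11/8

Total count: 0 + 1 + 1 + 0 + 2 = 4.
Total exposure: 5 months.
Gamma(α, β) with Poisson data over total exposure Σt gives posterior Gamma(α+Σx, β+Σt) = Gamma(13, 8).
Posterior mean = 13/8 = 13/8; prior mean = 9/3 = 3. Difference = 13/8 − 3 = -11/8.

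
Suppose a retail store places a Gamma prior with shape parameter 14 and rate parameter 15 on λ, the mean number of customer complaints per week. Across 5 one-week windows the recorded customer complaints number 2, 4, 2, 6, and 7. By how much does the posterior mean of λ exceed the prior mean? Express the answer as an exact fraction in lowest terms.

49/60

Total count: 2 + 4 + 2 + 6 + 7 = 21.
Total exposure: 5 weeks.
By Gamma–Poisson conjugacy, the posterior is Gamma(α + Σx, β + Σt) = Gamma(14 + 21, 15 + 5) = Gamma(35, 20).
Posterior mean = 35/20 = 7/4; prior mean = 14/15 = 14/15. Difference = 7/4 − 14/15 = 49/60.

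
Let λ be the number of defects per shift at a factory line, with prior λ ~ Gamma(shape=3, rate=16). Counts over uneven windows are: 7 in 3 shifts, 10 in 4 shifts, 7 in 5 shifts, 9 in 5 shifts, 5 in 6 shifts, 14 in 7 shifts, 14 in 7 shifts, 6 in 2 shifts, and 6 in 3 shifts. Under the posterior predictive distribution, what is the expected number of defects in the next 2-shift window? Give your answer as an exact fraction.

Total count: 7 + 10 + 7 + 9 + 5 + 14 + 14 + 6 + 6 = 78.
Total exposure: 3 + 4 + 5 + 5 + 6 + 7 + 7 + 2 + 3 = 42 shifts.
Conjugate update: add total count to the shape and total exposure to the rate, giving Gamma(81, 58).
Predictive mean over a 2-shift window = T·E[λ|data] = 2·81/58 = 81/29.

81/29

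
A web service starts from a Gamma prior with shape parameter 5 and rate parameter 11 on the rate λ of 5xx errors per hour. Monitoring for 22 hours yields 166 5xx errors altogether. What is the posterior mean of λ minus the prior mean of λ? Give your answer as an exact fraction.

52/11

Total count 166 over total exposure 22 hours.
Gamma(α, β) with Poisson data over total exposure Σt gives posterior Gamma(α+Σx, β+Σt) = Gamma(171, 33).
Posterior mean = 171/33 = 57/11; prior mean = 5/11 = 5/11. Difference = 57/11 − 5/11 = 52/11.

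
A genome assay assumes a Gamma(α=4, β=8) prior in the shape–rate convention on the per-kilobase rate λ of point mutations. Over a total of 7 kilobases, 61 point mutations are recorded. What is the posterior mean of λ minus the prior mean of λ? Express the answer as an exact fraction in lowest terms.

23/6

Total count 61 over total exposure 7 kilobases.
Conjugate update: add total count to the shape and total exposure to the rate, giving Gamma(65, 15).
Posterior mean = 65/15 = 13/3; prior mean = 4/8 = 1/2. Difference = 13/3 − 1/2 = 23/6.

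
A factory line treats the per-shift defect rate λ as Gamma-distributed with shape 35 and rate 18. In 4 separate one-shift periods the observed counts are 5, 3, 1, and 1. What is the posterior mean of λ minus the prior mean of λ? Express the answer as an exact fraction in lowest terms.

Total count: 5 + 3 + 1 + 1 = 10.
Total exposure: 4 shifts.
The Gamma prior is conjugate for the Poisson rate, so λ | data ~ Gamma(35+10, 18+4) = Gamma(45, 22).
Posterior mean = 45/22 = 45/22; prior mean = 35/18 = 35/18. Difference = 45/22 − 35/18 = 10/99.

10/99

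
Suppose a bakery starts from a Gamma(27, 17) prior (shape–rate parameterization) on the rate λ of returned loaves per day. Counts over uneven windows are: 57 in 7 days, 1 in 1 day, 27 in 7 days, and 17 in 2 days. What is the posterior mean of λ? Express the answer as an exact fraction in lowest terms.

129/34

Total count: 57 + 1 + 27 + 17 = 102.
Total exposure: 7 + 1 + 7 + 2 = 17 days.
Conjugate update: add total count to the shape and total exposure to the rate, giving Gamma(129, 34).
Posterior mean = α'/β' = 129/34.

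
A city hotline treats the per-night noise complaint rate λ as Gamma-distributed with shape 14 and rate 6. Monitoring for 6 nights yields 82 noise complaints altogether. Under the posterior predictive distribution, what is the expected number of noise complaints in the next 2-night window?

Total count 82 over total exposure 6 nights.
By Gamma–Poisson conjugacy, the posterior is Gamma(α + Σx, β + Σt) = Gamma(14 + 82, 6 + 6) = Gamma(96, 12).
Predictive mean over a 2-night window = T·E[λ|data] = 2·96/12 = 16.

16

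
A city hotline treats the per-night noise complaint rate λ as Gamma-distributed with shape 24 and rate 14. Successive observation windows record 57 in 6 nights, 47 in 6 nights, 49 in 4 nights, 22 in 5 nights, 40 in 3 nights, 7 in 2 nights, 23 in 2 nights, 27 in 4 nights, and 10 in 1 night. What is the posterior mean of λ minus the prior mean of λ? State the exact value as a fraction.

Total count: 57 + 47 + 49 + 22 + 40 + 7 + 23 + 27 + 10 = 282.
Total exposure: 6 + 6 + 4 + 5 + 3 + 2 + 2 + 4 + 1 = 33 nights.
The Gamma prior is conjugate for the Poisson rate, so λ | data ~ Gamma(24+282, 14+33) = Gamma(306, 47).
Posterior mean = 306/47 = 306/47; prior mean = 24/14 = 12/7. Difference = 306/47 − 12/7 = 1578/329.

1578/329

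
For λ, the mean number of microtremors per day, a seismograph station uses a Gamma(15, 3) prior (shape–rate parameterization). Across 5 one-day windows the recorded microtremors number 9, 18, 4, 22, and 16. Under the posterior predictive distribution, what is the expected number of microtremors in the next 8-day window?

Total count: 9 + 18 + 4 + 22 + 16 = 69.
Total exposure: 5 days.
Gamma(α, β) with Poisson data over total exposure Σt gives posterior Gamma(α+Σx, β+Σt) = Gamma(84, 8).
Predictive mean over an 8-day window = T·E[λ|data] = 8·84/8 = 84.

84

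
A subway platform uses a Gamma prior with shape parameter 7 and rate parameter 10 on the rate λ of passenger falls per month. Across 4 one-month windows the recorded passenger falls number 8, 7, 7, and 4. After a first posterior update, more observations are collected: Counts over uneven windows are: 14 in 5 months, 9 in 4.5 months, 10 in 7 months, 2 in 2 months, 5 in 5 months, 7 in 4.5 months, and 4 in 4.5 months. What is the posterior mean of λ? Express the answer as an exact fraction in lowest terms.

Total count: 8 + 7 + 7 + 4 = 26.
Total exposure: 4 months.
After the first batch: Gamma(7 + 26, 10 + 4) = Gamma(33, 14).
Total count: 14 + 9 + 10 + 2 + 5 + 7 + 4 = 51.
Total exposure: 5 + 4.5 + 7 + 2 + 5 + 4.5 + 4.5 = 32.5 months.
After the second batch: Gamma(33 + 51, 14 + 32.5) = Gamma(84, 93/2).
Posterior mean = α'/β' = 84/(93/2) = 56/31.

56/31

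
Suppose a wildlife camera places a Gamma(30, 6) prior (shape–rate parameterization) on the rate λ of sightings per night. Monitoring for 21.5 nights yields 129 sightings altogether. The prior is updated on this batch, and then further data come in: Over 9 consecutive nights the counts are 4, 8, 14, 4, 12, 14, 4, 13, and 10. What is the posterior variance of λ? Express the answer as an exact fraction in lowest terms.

968/5329

Total count 129 over total exposure 21.5 nights.
After the first batch: Gamma(30 + 129, 6 + 21.5) = Gamma(159, 55/2).
Total count: 4 + 8 + 14 + 4 + 12 + 14 + 4 + 13 + 10 = 83.
Total exposure: 9 nights.
After the second batch: Gamma(159 + 83, 55/2 + 9) = Gamma(242, 73/2).
Posterior variance = α'/β'² = 242/(5329/4) = 968/5329.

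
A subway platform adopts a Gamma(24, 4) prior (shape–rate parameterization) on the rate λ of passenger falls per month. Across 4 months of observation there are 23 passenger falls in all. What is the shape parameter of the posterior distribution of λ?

Total count 23 over total exposure 4 months.
Posterior: α' = 24 + 23 = 47, β' = 4 + 4 = 8.

47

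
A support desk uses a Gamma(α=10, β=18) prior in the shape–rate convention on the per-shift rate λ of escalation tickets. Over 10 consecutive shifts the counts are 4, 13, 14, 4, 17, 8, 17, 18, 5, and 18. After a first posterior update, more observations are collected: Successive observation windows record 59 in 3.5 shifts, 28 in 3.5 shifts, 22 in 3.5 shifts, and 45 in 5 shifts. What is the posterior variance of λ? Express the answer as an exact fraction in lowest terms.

376/2523

Total count: 4 + 13 + 14 + 4 + 17 + 8 + 17 + 18 + 5 + 18 = 118.
Total exposure: 10 shifts.
After the first batch: Gamma(10 + 118, 18 + 10) = Gamma(128, 28).
Total count: 59 + 28 + 22 + 45 = 154.
Total exposure: 3.5 + 3.5 + 3.5 + 5 = 15.5 shifts.
After the second batch: Gamma(128 + 154, 28 + 15.5) = Gamma(282, 87/2).
Posterior variance = α'/β'² = 282/(7569/4) = 376/2523.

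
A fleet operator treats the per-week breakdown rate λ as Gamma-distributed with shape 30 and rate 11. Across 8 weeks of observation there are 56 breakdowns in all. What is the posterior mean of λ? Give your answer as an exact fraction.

86/19

Total count 56 over total exposure 8 weeks.
The Gamma prior is conjugate for the Poisson rate, so λ | data ~ Gamma(30+56, 11+8) = Gamma(86, 19).
Posterior mean = α'/β' = 86/19.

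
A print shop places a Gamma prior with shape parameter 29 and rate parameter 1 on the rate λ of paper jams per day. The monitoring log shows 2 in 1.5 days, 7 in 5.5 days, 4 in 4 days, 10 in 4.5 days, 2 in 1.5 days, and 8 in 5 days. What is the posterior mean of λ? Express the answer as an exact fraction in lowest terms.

62/23

Total count: 2 + 7 + 4 + 10 + 2 + 8 = 33.
Total exposure: 1.5 + 5.5 + 4 + 4.5 + 1.5 + 5 = 22 days.
By Gamma–Poisson conjugacy, the posterior is Gamma(α + Σx, β + Σt) = Gamma(29 + 33, 1 + 22) = Gamma(62, 23).
Posterior mean = α'/β' = 62/23.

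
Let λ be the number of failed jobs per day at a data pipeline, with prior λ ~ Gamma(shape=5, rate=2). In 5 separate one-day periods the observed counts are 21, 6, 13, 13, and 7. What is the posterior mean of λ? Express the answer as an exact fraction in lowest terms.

Total count: 21 + 6 + 13 + 13 + 7 = 60.
Total exposure: 5 days.
Gamma(α, β) with Poisson data over total exposure Σt gives posterior Gamma(α+Σx, β+Σt) = Gamma(65, 7).
Posterior mean = α'/β' = 65/7.

65/7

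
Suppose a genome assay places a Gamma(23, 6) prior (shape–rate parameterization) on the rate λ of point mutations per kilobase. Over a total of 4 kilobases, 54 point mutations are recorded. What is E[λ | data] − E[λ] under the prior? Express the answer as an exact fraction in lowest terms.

58/15

Total count 54 over total exposure 4 kilobases.
Conjugate update: add total count to the shape and total exposure to the rate, giving Gamma(77, 10).
Posterior mean = 77/10 = 77/10; prior mean = 23/6 = 23/6. Difference = 77/10 − 23/6 = 58/15.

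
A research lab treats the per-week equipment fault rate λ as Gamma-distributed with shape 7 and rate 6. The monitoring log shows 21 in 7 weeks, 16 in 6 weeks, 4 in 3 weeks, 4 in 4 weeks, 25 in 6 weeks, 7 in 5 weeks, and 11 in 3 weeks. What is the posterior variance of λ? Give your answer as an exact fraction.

19/320

Total count: 21 + 16 + 4 + 4 + 25 + 7 + 11 = 88.
Total exposure: 7 + 6 + 3 + 4 + 6 + 5 + 3 = 34 weeks.
Gamma(α, β) with Poisson data over total exposure Σt gives posterior Gamma(α+Σx, β+Σt) = Gamma(95, 40).
Posterior variance = α'/β'² = 95/1600 = 19/320.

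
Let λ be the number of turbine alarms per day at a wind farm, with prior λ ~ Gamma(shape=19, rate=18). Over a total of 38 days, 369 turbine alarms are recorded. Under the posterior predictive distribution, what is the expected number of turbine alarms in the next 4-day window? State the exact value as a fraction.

194/7

Total count 369 over total exposure 38 days.
Gamma(α, β) with Poisson data over total exposure Σt gives posterior Gamma(α+Σx, β+Σt) = Gamma(388, 56).
Predictive mean over a 4-day window = T·E[λ|data] = 4·388/56 = 194/7.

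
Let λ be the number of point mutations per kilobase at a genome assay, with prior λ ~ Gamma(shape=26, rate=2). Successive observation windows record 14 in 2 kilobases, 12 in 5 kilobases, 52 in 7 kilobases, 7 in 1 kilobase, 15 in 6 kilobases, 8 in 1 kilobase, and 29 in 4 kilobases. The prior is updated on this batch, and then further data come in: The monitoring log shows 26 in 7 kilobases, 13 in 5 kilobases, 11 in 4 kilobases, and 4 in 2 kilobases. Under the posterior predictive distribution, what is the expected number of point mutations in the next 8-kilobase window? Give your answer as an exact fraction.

868/23

Total count: 14 + 12 + 52 + 7 + 15 + 8 + 29 = 137.
Total exposure: 2 + 5 + 7 + 1 + 6 + 1 + 4 = 26 kilobases.
After the first batch: Gamma(26 + 137, 2 + 26) = Gamma(163, 28).
Total count: 26 + 13 + 11 + 4 = 54.
Total exposure: 7 + 5 + 4 + 2 = 18 kilobases.
After the second batch: Gamma(163 + 54, 28 + 18) = Gamma(217, 46).
Predictive mean over an 8-kilobase window = T·E[λ|data] = 8·217/46 = 868/23.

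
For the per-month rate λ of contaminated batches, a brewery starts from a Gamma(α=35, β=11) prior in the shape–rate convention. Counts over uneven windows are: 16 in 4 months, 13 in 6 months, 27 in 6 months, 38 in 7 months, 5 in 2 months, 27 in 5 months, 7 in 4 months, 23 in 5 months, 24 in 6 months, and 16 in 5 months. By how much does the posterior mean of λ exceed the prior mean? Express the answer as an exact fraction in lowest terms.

Total count: 16 + 13 + 27 + 38 + 5 + 27 + 7 + 23 + 24 + 16 = 196.
Total exposure: 4 + 6 + 6 + 7 + 2 + 5 + 4 + 5 + 6 + 5 = 50 months.
By Gamma–Poisson conjugacy, the posterior is Gamma(α + Σx, β + Σt) = Gamma(35 + 196, 11 + 50) = Gamma(231, 61).
Posterior mean = 231/61 = 231/61; prior mean = 35/11 = 35/11. Difference = 231/61 − 35/11 = 406/671.

406/671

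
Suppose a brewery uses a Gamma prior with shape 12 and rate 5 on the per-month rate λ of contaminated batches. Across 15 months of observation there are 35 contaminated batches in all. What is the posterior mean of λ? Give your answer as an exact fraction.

47/20

Total count 35 over total exposure 15 months.
By Gamma–Poisson conjugacy, the posterior is Gamma(α + Σx, β + Σt) = Gamma(12 + 35, 5 + 15) = Gamma(47, 20).
Posterior mean = α'/β' = 47/20.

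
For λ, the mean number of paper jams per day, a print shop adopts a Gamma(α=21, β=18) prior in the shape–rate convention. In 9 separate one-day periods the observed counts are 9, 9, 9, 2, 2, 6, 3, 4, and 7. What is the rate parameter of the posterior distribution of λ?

Total count: 9 + 9 + 9 + 2 + 2 + 6 + 3 + 4 + 7 = 51.
Total exposure: 9 days.
Posterior: α' = 21 + 51 = 72, β' = 18 + 9 = 27.

27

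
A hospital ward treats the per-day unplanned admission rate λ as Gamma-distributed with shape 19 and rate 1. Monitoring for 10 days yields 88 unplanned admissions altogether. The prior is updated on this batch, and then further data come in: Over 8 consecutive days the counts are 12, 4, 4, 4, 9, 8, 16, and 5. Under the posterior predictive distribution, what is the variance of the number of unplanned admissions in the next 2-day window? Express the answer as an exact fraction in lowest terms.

Total count 88 over total exposure 10 days.
After the first batch: Gamma(19 + 88, 1 + 10) = Gamma(107, 11).
Total count: 12 + 4 + 4 + 4 + 9 + 8 + 16 + 5 = 62.
Total exposure: 8 days.
After the second batch: Gamma(107 + 62, 11 + 8) = Gamma(169, 19).
The posterior predictive for a window of length T is Negative Binomial with variance T·α'·(β'+T)/β'² = 2·169·21/361 = 7098/361.

7098/361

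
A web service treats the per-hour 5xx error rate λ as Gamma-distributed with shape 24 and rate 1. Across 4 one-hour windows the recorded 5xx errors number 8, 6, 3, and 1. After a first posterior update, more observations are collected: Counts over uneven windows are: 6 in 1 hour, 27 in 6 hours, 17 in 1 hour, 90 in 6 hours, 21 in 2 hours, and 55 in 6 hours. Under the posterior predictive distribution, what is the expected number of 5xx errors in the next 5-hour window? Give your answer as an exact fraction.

430/9

Total count: 8 + 6 + 3 + 1 = 18.
Total exposure: 4 hours.
After the first batch: Gamma(24 + 18, 1 + 4) = Gamma(42, 5).
Total count: 6 + 27 + 17 + 90 + 21 + 55 = 216.
Total exposure: 1 + 6 + 1 + 6 + 2 + 6 = 22 hours.
After the second batch: Gamma(42 + 216, 5 + 22) = Gamma(258, 27).
Predictive mean over a 5-hour window = T·E[λ|data] = 5·258/27 = 430/9.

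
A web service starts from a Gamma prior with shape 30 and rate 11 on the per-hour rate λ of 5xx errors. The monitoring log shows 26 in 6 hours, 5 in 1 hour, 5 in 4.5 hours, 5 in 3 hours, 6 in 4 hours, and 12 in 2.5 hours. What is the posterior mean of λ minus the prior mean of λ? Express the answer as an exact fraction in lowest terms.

Total count: 26 + 5 + 5 + 5 + 6 + 12 = 59.
Total exposure: 6 + 1 + 4.5 + 3 + 4 + 2.5 = 21 hours.
Conjugate update: add total count to the shape and total exposure to the rate, giving Gamma(89, 32).
Posterior mean = 89/32 = 89/32; prior mean = 30/11 = 30/11. Difference = 89/32 − 30/11 = 19/352.

19/352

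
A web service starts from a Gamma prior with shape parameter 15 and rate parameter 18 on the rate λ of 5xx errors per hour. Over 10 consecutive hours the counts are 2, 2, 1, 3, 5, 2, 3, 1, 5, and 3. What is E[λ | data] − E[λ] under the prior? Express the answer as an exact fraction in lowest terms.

Total count: 2 + 2 + 1 + 3 + 5 + 2 + 3 + 1 + 5 + 3 = 27.
Total exposure: 10 hours.
The Gamma prior is conjugate for the Poisson rate, so λ | data ~ Gamma(15+27, 18+10) = Gamma(42, 28).
Posterior mean = 42/28 = 3/2; prior mean = 15/18 = 5/6. Difference = 3/2 − 5/6 = 2/3.

2/3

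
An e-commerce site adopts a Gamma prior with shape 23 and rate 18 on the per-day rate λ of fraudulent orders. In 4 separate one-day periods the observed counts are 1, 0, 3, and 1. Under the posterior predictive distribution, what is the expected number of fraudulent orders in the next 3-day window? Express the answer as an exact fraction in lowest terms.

Total count: 1 + 0 + 3 + 1 = 5.
Total exposure: 4 days.
Gamma(α, β) with Poisson data over total exposure Σt gives posterior Gamma(α+Σx, β+Σt) = Gamma(28, 22).
Predictive mean over a 3-day window = T·E[λ|data] = 3·28/22 = 42/11.

42/11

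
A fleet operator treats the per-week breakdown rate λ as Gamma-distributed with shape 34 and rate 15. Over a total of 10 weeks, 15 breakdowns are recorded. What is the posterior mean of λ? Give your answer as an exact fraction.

Total count 15 over total exposure 10 weeks.
The Gamma prior is conjugate for the Poisson rate, so λ | data ~ Gamma(34+15, 15+10) = Gamma(49, 25).
Posterior mean = α'/β' = 49/25.

49/25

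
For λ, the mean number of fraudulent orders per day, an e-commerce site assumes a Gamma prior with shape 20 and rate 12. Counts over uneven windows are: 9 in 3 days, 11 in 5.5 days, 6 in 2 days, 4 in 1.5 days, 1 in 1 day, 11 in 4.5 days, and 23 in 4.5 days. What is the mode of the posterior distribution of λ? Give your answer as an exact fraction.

42/17

Total count: 9 + 11 + 6 + 4 + 1 + 11 + 23 = 65.
Total exposure: 3 + 5.5 + 2 + 1.5 + 1 + 4.5 + 4.5 = 22 days.
Posterior: α' = 20 + 65 = 85, β' = 12 + 22 = 34.
Posterior mode = (α'−1)/β' = 84/34 = 42/17.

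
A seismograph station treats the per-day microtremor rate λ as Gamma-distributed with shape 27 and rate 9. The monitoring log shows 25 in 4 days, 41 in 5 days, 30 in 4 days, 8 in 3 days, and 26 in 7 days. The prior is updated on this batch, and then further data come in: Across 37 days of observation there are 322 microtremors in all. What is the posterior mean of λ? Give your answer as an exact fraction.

Total count: 25 + 41 + 30 + 8 + 26 = 130.
Total exposure: 4 + 5 + 4 + 3 + 7 = 23 days.
After the first batch: Gamma(27 + 130, 9 + 23) = Gamma(157, 32).
Total count 322 over total exposure 37 days.
After the second batch: Gamma(157 + 322, 32 + 37) = Gamma(479, 69).
Posterior mean = α'/β' = 479/69.

479/69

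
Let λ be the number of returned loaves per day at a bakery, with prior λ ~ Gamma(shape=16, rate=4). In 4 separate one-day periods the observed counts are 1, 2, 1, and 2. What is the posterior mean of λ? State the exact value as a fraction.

Total count: 1 + 2 + 1 + 2 = 6.
Total exposure: 4 days.
By Gamma–Poisson conjugacy, the posterior is Gamma(α + Σx, β + Σt) = Gamma(16 + 6, 4 + 4) = Gamma(22, 8).
Posterior mean = α'/β' = 22/8 = 11/4.

11/4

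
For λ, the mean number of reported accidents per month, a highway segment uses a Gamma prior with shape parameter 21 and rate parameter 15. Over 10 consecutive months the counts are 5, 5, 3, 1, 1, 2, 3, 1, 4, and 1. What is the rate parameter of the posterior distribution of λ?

Total count: 5 + 5 + 3 + 1 + 1 + 2 + 3 + 1 + 4 + 1 = 26.
Total exposure: 10 months.
Conjugate update: add total count to the shape and total exposure to the rate, giving Gamma(47, 25).

25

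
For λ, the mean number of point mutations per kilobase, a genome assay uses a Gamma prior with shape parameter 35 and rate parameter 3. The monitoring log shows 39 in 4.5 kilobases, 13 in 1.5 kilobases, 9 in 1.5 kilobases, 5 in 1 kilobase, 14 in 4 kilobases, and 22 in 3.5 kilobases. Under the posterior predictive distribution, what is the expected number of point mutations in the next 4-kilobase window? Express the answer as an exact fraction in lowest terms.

Total count: 39 + 13 + 9 + 5 + 14 + 22 = 102.
Total exposure: 4.5 + 1.5 + 1.5 + 1 + 4 + 3.5 = 16 kilobases.
By Gamma–Poisson conjugacy, the posterior is Gamma(α + Σx, β + Σt) = Gamma(35 + 102, 3 + 16) = Gamma(137, 19).
Predictive mean over a 4-kilobase window = T·E[λ|data] = 4·137/19 = 548/19.

548/19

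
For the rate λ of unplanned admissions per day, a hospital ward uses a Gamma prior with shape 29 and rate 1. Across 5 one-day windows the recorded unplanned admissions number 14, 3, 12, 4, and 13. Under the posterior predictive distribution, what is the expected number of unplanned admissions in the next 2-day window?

25

Total count: 14 + 3 + 12 + 4 + 13 = 46.
Total exposure: 5 days.
Posterior: α' = 29 + 46 = 75, β' = 1 + 5 = 6.
Predictive mean over a 2-day window = T·E[λ|data] = 2·75/6 = 25.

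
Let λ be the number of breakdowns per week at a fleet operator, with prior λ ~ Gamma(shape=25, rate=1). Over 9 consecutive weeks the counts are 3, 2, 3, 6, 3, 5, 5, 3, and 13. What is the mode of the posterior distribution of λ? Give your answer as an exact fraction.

Total count: 3 + 2 + 3 + 6 + 3 + 5 + 5 + 3 + 13 = 43.
Total exposure: 9 weeks.
The Gamma prior is conjugate for the Poisson rate, so λ | data ~ Gamma(25+43, 1+9) = Gamma(68, 10).
Posterior mode = (α'−1)/β' = 67/10.

67/10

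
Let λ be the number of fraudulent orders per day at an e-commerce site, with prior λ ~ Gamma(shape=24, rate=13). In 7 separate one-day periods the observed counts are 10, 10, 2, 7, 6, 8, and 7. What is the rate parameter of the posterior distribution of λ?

Total count: 10 + 10 + 2 + 7 + 6 + 8 + 7 = 50.
Total exposure: 7 days.
By Gamma–Poisson conjugacy, the posterior is Gamma(α + Σx, β + Σt) = Gamma(24 + 50, 13 + 7) = Gamma(74, 20).

20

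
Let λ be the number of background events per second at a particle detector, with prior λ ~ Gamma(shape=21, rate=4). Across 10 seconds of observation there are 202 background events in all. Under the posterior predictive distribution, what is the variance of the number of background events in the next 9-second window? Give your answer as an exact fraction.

Total count 202 over total exposure 10 seconds.
Conjugate update: add total count to the shape and total exposure to the rate, giving Gamma(223, 14).
The posterior predictive for a window of length T is Negative Binomial with variance T·α'·(β'+T)/β'² = 9·223·23/196 = 46161/196.

46161/196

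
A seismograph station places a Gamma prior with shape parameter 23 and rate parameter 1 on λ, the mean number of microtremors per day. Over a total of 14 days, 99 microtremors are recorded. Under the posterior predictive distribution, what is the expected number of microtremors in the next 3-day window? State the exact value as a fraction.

122/5

Total count 99 over total exposure 14 days.
Gamma(α, β) with Poisson data over total exposure Σt gives posterior Gamma(α+Σx, β+Σt) = Gamma(122, 15).
Predictive mean over a 3-day window = T·E[λ|data] = 3·122/15 = 122/5.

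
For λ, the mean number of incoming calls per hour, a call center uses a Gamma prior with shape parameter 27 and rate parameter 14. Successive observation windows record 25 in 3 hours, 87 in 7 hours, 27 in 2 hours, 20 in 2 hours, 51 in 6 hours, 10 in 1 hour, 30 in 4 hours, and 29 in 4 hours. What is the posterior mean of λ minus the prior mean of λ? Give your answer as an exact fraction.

3123/602

Total count: 25 + 87 + 27 + 20 + 51 + 10 + 30 + 29 = 279.
Total exposure: 3 + 7 + 2 + 2 + 6 + 1 + 4 + 4 = 29 hours.
By Gamma–Poisson conjugacy, the posterior is Gamma(α + Σx, β + Σt) = Gamma(27 + 279, 14 + 29) = Gamma(306, 43).
Posterior mean = 306/43 = 306/43; prior mean = 27/14 = 27/14. Difference = 306/43 − 27/14 = 3123/602.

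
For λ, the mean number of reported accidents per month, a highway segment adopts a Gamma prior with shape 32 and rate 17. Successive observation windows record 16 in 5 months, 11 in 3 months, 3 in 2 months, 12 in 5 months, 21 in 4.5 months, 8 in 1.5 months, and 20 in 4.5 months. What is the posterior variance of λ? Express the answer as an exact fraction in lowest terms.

Total count: 16 + 11 + 3 + 12 + 21 + 8 + 20 = 91.
Total exposure: 5 + 3 + 2 + 5 + 4.5 + 1.5 + 4.5 = 25.5 months.
Posterior: α' = 32 + 91 = 123, β' = 17 + 25.5 = 85/2.
Posterior variance = α'/β'² = 123/(7225/4) = 492/7225.

492/7225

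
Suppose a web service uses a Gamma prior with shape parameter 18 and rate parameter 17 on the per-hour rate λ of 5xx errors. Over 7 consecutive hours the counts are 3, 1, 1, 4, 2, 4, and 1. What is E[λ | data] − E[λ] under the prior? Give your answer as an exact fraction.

73/204

Total count: 3 + 1 + 1 + 4 + 2 + 4 + 1 = 16.
Total exposure: 7 hours.
The Gamma prior is conjugate for the Poisson rate, so λ | data ~ Gamma(18+16, 17+7) = Gamma(34, 24).
Posterior mean = 34/24 = 17/12; prior mean = 18/17 = 18/17. Difference = 17/12 − 18/17 = 73/204.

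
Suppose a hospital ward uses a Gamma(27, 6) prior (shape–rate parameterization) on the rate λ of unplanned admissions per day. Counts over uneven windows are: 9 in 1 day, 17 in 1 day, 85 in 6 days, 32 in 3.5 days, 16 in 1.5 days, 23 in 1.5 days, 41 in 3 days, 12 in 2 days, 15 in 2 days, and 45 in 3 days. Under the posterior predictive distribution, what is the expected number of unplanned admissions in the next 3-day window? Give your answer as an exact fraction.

1932/61

Total count: 9 + 17 + 85 + 32 + 16 + 23 + 41 + 12 + 15 + 45 = 295.
Total exposure: 1 + 1 + 6 + 3.5 + 1.5 + 1.5 + 3 + 2 + 2 + 3 = 24.5 days.
By Gamma–Poisson conjugacy, the posterior is Gamma(α + Σx, β + Σt) = Gamma(27 + 295, 6 + 24.5) = Gamma(322, 61/2).
Predictive mean over a 3-day window = T·E[λ|data] = 3·322/(61/2) = 1932/61.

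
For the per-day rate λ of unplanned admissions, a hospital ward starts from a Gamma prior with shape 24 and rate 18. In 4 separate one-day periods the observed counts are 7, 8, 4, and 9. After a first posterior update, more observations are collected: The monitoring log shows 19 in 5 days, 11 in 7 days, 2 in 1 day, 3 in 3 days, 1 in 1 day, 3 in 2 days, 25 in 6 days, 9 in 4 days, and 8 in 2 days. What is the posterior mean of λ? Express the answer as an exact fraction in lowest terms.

133/53

Total count: 7 + 8 + 4 + 9 = 28.
Total exposure: 4 days.
After the first batch: Gamma(24 + 28, 18 + 4) = Gamma(52, 22).
Total count: 19 + 11 + 2 + 3 + 1 + 3 + 25 + 9 + 8 = 81.
Total exposure: 5 + 7 + 1 + 3 + 1 + 2 + 6 + 4 + 2 = 31 days.
After the second batch: Gamma(52 + 81, 22 + 31) = Gamma(133, 53).
Posterior mean = α'/β' = 133/53.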